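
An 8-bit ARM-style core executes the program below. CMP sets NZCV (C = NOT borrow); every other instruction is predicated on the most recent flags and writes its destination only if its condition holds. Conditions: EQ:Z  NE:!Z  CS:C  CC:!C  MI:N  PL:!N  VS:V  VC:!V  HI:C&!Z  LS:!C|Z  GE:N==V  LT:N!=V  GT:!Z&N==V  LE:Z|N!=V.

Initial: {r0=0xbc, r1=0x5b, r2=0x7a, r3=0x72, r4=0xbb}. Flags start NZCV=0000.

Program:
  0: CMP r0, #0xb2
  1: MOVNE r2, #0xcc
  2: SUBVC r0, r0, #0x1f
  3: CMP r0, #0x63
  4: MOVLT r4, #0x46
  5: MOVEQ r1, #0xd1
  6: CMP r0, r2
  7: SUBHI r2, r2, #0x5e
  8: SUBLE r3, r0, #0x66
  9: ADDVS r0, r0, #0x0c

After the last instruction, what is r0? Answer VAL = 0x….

0: ✓ CMP  NZCV=0010
1: ✓ MOVNE  r2←0xcc
2: ✓ SUBVC  r0←0x9d
3: ✓ CMP  NZCV=0011
4: ✓ MOVLT  r4←0x46
5: · MOVEQ
6: ✓ CMP  NZCV=1000
7: · SUBHI
8: ✓ SUBLE  r3←0x37
9: · ADDVS

VAL = 0x9d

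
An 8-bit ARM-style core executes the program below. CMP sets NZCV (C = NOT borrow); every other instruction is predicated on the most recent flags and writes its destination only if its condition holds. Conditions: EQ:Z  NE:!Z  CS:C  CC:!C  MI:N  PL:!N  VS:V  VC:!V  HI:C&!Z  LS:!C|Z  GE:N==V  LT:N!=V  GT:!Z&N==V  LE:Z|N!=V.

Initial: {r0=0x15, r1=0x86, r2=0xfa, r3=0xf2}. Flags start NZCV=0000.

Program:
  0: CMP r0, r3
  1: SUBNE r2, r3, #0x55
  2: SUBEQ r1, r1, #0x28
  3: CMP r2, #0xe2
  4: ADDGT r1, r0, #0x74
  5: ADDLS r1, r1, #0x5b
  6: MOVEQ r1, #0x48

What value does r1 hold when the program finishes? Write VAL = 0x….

[0] flags=0000 → (cmp)
[1] flags=0000 NE?T → r2=0x9d
[2] flags=0000 EQ?F → skip
[3] flags=1000 → (cmp)
[4] flags=1000 GT?F → skip
[5] flags=1000 LS?T → r1=0xe1
[6] flags=1000 EQ?F → skip

VAL = 0xe1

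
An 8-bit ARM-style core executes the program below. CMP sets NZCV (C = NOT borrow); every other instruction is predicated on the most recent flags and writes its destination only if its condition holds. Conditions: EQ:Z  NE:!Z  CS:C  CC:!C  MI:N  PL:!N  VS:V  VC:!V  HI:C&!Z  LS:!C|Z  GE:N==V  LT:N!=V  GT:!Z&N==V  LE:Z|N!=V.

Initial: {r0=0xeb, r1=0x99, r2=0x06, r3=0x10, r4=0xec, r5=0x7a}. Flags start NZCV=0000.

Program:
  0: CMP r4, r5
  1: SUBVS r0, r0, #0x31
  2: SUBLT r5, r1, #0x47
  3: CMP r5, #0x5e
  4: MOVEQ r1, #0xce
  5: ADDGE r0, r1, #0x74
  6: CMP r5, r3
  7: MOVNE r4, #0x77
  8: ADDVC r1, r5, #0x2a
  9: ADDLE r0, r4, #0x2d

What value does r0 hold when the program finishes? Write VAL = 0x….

VAL = 0xba

[0] flags=0011 → (cmp)
[1] flags=0011 VS?T → r0=0xba
[2] flags=0011 LT?T → r5=0x52
[3] flags=1000 → (cmp)
[4] flags=1000 EQ?F → skip
[5] flags=1000 GE?F → skip
[6] flags=0010 → (cmp)
[7] flags=0010 NE?T → r4=0x77
[8] flags=0010 VC?T → r1=0x7c
[9] flags=0010 LE?F → skip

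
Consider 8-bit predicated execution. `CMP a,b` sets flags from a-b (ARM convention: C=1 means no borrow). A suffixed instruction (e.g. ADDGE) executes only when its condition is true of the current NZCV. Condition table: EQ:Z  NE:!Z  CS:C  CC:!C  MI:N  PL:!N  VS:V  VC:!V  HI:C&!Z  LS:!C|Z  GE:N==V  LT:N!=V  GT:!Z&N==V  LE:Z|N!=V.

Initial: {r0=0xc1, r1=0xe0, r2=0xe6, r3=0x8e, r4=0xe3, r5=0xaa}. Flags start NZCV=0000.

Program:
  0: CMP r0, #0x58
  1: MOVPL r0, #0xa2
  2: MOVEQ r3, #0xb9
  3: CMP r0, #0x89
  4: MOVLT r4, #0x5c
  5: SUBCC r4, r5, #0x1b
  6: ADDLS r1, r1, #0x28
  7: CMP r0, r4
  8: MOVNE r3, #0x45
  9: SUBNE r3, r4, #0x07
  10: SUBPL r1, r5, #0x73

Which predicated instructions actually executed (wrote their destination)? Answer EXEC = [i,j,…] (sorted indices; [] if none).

EXEC = [1,8,9]

[0] flags=0011 → (cmp)
[1] flags=0011 PL?T → r0=0xa2
[2] flags=0011 EQ?F → skip
[3] flags=0010 → (cmp)
[4] flags=0010 LT?F → skip
[5] flags=0010 CC?F → skip
[6] flags=0010 LS?F → skip
[7] flags=1000 → (cmp)
[8] flags=1000 NE?T → r3=0x45
[9] flags=1000 NE?T → r3=0xdc
[10] flags=1000 PL?F → skip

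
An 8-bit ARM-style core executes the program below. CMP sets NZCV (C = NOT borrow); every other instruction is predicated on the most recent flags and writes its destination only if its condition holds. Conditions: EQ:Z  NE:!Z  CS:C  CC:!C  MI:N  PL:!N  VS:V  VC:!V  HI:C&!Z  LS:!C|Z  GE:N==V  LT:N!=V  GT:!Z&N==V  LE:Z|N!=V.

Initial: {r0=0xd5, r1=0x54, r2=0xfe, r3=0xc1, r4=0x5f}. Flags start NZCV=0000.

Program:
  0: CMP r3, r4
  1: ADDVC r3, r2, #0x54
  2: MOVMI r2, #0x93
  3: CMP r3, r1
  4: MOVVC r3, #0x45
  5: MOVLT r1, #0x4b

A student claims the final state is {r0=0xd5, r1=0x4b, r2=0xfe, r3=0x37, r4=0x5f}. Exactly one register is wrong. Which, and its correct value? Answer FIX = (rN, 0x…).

FIX = (r3, 0xc1)

[0] flags=0011 → (cmp)
[1] flags=0011 VC?F → skip
[2] flags=0011 MI?F → skip
[3] flags=0011 → (cmp)
[4] flags=0011 VC?F → skip
[5] flags=0011 LT?T → r1=0x4b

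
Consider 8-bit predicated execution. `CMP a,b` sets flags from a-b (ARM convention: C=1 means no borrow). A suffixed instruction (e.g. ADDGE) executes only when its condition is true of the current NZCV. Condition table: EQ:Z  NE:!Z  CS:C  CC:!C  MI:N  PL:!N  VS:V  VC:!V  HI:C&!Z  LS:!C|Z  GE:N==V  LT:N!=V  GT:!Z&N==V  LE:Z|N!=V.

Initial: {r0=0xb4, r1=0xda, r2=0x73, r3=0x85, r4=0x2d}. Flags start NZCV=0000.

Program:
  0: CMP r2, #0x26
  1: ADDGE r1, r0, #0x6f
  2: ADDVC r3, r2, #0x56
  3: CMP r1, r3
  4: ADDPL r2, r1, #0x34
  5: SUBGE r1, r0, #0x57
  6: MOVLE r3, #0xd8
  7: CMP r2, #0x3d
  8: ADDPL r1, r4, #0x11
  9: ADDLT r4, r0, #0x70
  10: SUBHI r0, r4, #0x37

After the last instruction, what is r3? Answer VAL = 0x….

0: ✓ CMP  NZCV=0010
1: ✓ ADDGE  r1←0x23
2: ✓ ADDVC  r3←0xc9
3: ✓ CMP  NZCV=0000
4: ✓ ADDPL  r2←0x57
5: ✓ SUBGE  r1←0x5d
6: · MOVLE
7: ✓ CMP  NZCV=0010
8: ✓ ADDPL  r1←0x3e
9: · ADDLT
10: ✓ SUBHI  r0←0xf6

VAL = 0xc9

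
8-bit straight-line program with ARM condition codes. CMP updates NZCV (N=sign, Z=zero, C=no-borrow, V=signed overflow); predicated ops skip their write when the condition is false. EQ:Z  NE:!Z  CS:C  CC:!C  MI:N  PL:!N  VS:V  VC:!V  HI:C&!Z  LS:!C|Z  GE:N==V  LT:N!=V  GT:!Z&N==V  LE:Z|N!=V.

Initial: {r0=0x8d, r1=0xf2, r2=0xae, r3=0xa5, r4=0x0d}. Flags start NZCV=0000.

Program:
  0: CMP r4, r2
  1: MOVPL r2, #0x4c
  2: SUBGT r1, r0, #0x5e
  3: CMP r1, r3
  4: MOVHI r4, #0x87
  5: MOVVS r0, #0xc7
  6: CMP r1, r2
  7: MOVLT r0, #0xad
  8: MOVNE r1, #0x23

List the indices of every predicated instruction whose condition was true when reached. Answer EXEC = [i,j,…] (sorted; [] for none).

[0] flags=0000 → (cmp)
[1] flags=0000 PL?T → r2=0x4c
[2] flags=0000 GT?T → r1=0x2f
[3] flags=1001 → (cmp)
[4] flags=1001 HI?F → skip
[5] flags=1001 VS?T → r0=0xc7
[6] flags=1000 → (cmp)
[7] flags=1000 LT?T → r0=0xad
[8] flags=1000 NE?T → r1=0x23

EXEC = [1,2,5,7,8]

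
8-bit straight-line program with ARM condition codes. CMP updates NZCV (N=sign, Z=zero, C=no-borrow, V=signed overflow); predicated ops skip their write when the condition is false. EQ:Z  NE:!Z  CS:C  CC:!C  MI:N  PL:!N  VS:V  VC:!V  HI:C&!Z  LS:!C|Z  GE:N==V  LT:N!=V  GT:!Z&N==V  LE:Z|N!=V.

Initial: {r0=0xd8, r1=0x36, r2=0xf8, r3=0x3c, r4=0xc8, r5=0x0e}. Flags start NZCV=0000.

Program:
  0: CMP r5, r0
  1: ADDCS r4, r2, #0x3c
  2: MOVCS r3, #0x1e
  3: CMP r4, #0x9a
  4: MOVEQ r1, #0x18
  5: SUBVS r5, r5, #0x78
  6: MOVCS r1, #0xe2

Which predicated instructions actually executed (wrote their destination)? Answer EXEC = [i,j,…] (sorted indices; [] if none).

0: ✓ CMP  NZCV=0000
1: · ADDCS
2: · MOVCS
3: ✓ CMP  NZCV=0010
4: · MOVEQ
5: · SUBVS
6: ✓ MOVCS  r1←0xe2

EXEC = [6]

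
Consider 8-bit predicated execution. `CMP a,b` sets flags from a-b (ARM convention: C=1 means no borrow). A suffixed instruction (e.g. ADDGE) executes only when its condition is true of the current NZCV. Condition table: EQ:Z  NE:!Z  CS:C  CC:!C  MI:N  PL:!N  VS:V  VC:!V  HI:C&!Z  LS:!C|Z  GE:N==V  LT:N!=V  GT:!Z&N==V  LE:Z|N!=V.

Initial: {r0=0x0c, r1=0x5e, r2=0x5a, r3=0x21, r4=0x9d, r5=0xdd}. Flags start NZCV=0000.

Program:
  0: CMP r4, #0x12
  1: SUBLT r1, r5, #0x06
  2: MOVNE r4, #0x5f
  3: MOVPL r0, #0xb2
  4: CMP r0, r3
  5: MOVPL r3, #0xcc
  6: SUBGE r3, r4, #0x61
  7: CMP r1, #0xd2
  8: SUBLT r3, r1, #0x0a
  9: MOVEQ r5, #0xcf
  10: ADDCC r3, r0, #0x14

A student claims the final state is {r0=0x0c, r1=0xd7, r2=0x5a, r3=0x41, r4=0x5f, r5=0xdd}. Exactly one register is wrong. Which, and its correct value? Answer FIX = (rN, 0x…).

[0] flags=1010 → (cmp)
[1] flags=1010 LT?T → r1=0xd7
[2] flags=1010 NE?T → r4=0x5f
[3] flags=1010 PL?F → skip
[4] flags=1000 → (cmp)
[5] flags=1000 PL?F → skip
[6] flags=1000 GE?F → skip
[7] flags=0010 → (cmp)
[8] flags=0010 LT?F → skip
[9] flags=0010 EQ?F → skip
[10] flags=0010 CC?F → skip

FIX = (r3, 0x21)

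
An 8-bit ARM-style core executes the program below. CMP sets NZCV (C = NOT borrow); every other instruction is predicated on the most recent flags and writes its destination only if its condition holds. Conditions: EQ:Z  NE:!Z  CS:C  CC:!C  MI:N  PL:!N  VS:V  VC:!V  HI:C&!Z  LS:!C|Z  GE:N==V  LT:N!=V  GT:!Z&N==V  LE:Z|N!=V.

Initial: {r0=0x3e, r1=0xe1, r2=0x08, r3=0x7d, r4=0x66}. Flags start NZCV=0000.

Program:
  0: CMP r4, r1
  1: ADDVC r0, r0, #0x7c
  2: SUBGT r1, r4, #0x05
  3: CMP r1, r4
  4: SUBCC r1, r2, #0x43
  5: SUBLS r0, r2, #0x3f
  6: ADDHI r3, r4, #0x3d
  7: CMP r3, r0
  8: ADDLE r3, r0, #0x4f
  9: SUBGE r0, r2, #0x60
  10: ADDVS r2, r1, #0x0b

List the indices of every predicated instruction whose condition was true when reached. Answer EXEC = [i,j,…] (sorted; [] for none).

[0] flags=1001 → (cmp)
[1] flags=1001 VC?F → skip
[2] flags=1001 GT?T → r1=0x61
[3] flags=1000 → (cmp)
[4] flags=1000 CC?T → r1=0xc5
[5] flags=1000 LS?T → r0=0xc9
[6] flags=1000 HI?F → skip
[7] flags=1001 → (cmp)
[8] flags=1001 LE?F → skip
[9] flags=1001 GE?T → r0=0xa8
[10] flags=1001 VS?T → r2=0xd0

EXEC = [2,4,5,9,10]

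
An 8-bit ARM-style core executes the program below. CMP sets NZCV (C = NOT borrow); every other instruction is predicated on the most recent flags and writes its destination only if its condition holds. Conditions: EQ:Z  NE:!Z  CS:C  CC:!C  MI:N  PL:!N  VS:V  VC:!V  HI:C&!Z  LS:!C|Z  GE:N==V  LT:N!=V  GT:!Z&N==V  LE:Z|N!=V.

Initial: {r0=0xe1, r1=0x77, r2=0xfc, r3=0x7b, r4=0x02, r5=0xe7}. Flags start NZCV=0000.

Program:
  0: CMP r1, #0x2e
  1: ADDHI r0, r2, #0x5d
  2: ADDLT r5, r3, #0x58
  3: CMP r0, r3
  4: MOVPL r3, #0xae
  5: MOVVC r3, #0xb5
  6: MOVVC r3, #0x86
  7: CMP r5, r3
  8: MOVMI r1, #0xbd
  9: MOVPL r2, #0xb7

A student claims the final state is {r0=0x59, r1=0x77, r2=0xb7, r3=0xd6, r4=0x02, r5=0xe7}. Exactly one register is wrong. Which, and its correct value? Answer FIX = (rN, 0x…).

0: ✓ CMP  NZCV=0010
1: ✓ ADDHI  r0←0x59
2: · ADDLT
3: ✓ CMP  NZCV=1000
4: · MOVPL
5: ✓ MOVVC  r3←0xb5
6: ✓ MOVVC  r3←0x86
7: ✓ CMP  NZCV=0010
8: · MOVMI
9: ✓ MOVPL  r2←0xb7

FIX = (r3, 0x86)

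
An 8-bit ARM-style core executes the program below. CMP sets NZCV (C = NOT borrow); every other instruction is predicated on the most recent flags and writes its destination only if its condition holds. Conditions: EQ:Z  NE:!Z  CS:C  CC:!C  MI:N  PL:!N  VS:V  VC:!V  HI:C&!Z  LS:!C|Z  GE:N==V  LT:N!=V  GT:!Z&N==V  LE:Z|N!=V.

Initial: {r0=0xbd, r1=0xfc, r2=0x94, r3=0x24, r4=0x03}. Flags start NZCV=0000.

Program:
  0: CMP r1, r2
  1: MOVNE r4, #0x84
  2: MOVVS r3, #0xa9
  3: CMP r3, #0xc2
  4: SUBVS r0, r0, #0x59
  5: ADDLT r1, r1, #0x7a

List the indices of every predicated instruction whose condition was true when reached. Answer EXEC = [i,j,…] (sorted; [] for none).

[0] flags=0010 → (cmp)
[1] flags=0010 NE?T → r4=0x84
[2] flags=0010 VS?F → skip
[3] flags=0000 → (cmp)
[4] flags=0000 VS?F → skip
[5] flags=0000 LT?F → skip

EXEC = [1]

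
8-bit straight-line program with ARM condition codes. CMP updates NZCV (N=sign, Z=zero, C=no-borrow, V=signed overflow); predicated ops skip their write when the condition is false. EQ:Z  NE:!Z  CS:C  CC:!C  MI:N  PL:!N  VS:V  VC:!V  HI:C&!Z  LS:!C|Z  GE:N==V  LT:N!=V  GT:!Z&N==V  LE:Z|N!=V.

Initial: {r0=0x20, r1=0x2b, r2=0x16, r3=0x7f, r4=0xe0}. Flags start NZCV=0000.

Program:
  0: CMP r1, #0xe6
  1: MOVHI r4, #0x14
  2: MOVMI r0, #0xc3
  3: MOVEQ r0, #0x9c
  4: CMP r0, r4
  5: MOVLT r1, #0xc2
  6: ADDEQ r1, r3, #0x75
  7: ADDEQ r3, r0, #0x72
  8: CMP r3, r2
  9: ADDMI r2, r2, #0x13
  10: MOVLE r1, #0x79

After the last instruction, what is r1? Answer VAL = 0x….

0: ✓ CMP  NZCV=0000
1: · MOVHI
2: · MOVMI
3: · MOVEQ
4: ✓ CMP  NZCV=0000
5: · MOVLT
6: · ADDEQ
7: · ADDEQ
8: ✓ CMP  NZCV=0010
9: · ADDMI
10: · MOVLE

VAL = 0x2b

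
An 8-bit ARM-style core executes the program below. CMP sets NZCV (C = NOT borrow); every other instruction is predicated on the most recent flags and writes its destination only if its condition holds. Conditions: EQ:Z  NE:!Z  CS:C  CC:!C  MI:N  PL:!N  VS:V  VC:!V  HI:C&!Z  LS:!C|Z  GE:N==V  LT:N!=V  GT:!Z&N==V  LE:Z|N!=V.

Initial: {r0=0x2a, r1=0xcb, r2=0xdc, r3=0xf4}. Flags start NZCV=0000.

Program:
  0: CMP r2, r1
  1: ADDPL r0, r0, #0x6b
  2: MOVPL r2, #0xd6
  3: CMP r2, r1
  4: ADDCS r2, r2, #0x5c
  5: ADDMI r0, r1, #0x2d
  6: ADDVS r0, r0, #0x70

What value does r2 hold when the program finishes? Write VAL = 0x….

VAL = 0x32

0: ✓ CMP  NZCV=0010
1: ✓ ADDPL  r0←0x95
2: ✓ MOVPL  r2←0xd6
3: ✓ CMP  NZCV=0010
4: ✓ ADDCS  r2←0x32
5: · ADDMI
6: · ADDVS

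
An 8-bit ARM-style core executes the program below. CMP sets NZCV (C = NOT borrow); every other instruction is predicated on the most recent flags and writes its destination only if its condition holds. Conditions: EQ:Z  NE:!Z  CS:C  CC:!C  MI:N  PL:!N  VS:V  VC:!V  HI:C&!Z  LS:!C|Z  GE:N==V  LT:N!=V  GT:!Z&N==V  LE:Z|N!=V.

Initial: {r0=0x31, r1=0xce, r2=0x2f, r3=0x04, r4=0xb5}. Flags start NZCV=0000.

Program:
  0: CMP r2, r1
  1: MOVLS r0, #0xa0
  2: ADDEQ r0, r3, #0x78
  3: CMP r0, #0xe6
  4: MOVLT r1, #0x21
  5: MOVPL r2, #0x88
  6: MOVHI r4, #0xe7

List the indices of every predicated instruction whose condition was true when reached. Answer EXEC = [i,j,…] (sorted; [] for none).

[0] flags=0000 → (cmp)
[1] flags=0000 LS?T → r0=0xa0
[2] flags=0000 EQ?F → skip
[3] flags=1000 → (cmp)
[4] flags=1000 LT?T → r1=0x21
[5] flags=1000 PL?F → skip
[6] flags=1000 HI?F → skip

EXEC = [1,4]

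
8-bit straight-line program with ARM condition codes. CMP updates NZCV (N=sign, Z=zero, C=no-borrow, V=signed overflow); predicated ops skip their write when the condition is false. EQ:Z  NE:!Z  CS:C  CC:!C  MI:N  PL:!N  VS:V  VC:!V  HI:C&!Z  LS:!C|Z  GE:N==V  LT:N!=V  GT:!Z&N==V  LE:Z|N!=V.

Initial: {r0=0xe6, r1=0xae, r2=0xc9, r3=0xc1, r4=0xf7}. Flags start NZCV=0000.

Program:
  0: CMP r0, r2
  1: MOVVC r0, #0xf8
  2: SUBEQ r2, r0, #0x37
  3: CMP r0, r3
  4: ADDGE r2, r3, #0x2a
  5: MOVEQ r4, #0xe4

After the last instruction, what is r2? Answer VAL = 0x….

VAL = 0xeb

0: ✓ CMP  NZCV=0010
1: ✓ MOVVC  r0←0xf8
2: · SUBEQ
3: ✓ CMP  NZCV=0010
4: ✓ ADDGE  r2←0xeb
5: · MOVEQ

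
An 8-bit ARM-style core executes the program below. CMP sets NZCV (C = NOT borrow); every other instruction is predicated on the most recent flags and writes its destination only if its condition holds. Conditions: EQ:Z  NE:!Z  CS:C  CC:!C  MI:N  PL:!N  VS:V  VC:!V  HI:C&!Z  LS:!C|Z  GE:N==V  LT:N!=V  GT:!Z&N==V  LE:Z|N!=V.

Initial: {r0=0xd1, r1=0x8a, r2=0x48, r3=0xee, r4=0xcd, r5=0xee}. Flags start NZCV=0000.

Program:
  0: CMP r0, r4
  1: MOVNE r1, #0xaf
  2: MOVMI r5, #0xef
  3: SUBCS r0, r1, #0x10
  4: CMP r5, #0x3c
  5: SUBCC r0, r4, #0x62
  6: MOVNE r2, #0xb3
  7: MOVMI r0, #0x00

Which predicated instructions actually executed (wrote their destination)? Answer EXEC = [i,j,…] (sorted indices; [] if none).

EXEC = [1,3,6,7]

[0] flags=0010 → (cmp)
[1] flags=0010 NE?T → r1=0xaf
[2] flags=0010 MI?F → skip
[3] flags=0010 CS?T → r0=0x9f
[4] flags=1010 → (cmp)
[5] flags=1010 CC?F → skip
[6] flags=1010 NE?T → r2=0xb3
[7] flags=1010 MI?T → r0=0x00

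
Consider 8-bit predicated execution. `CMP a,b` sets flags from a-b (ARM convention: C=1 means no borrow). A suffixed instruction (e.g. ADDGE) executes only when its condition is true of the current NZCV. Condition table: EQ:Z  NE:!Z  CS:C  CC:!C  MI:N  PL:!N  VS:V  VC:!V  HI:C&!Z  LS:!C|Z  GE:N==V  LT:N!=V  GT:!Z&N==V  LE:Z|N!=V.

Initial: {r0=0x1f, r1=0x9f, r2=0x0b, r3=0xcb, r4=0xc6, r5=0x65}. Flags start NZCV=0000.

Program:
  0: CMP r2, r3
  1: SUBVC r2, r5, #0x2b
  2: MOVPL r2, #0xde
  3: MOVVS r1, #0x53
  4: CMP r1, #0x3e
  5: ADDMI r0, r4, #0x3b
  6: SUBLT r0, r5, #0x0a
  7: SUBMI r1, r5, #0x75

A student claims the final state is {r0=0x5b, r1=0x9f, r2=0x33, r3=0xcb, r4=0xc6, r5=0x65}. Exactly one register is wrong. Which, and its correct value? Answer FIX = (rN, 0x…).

[0] flags=0000 → (cmp)
[1] flags=0000 VC?T → r2=0x3a
[2] flags=0000 PL?T → r2=0xde
[3] flags=0000 VS?F → skip
[4] flags=0011 → (cmp)
[5] flags=0011 MI?F → skip
[6] flags=0011 LT?T → r0=0x5b
[7] flags=0011 MI?F → skip

FIX = (r2, 0xde)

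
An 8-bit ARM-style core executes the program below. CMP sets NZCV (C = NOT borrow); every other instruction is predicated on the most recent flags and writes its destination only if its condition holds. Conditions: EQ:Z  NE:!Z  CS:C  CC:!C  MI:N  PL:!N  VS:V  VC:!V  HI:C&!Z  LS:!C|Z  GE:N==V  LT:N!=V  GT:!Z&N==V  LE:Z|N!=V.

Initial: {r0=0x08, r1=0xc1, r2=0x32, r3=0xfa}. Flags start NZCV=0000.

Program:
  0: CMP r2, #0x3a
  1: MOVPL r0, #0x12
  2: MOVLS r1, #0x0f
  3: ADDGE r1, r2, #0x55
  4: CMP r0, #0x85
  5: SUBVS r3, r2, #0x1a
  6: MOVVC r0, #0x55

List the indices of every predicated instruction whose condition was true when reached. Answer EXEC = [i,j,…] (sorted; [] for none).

EXEC = [2,5]

0: ✓ CMP  NZCV=1000
1: · MOVPL
2: ✓ MOVLS  r1←0x0f
3: · ADDGE
4: ✓ CMP  NZCV=1001
5: ✓ SUBVS  r3←0x18
6: · MOVVC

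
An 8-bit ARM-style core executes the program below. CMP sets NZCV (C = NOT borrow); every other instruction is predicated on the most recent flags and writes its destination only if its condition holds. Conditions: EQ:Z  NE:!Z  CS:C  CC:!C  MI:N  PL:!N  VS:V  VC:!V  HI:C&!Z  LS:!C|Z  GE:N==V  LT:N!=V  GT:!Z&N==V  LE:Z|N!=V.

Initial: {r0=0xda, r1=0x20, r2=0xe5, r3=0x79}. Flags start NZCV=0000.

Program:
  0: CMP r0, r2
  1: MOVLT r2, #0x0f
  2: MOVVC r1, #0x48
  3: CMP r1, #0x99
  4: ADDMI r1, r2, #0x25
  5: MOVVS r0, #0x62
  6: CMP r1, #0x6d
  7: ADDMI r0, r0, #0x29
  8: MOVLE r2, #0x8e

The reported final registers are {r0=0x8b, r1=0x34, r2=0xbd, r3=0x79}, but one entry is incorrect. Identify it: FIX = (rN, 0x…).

FIX = (r2, 0x8e)

[0] flags=1000 → (cmp)
[1] flags=1000 LT?T → r2=0x0f
[2] flags=1000 VC?T → r1=0x48
[3] flags=1001 → (cmp)
[4] flags=1001 MI?T → r1=0x34
[5] flags=1001 VS?T → r0=0x62
[6] flags=1000 → (cmp)
[7] flags=1000 MI?T → r0=0x8b
[8] flags=1000 LE?T → r2=0x8e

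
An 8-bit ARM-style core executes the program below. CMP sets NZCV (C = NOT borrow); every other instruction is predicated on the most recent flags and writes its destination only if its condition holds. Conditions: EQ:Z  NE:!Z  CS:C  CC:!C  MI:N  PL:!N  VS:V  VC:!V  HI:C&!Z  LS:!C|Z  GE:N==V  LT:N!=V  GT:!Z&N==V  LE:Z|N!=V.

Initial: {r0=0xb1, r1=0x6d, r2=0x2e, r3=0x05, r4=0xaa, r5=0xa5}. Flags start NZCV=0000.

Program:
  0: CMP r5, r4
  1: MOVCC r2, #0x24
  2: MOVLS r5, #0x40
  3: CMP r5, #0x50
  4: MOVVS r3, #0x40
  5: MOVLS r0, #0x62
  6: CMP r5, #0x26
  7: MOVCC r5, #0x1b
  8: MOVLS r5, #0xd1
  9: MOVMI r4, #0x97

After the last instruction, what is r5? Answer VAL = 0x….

0: ✓ CMP  NZCV=1000
1: ✓ MOVCC  r2←0x24
2: ✓ MOVLS  r5←0x40
3: ✓ CMP  NZCV=1000
4: · MOVVS
5: ✓ MOVLS  r0←0x62
6: ✓ CMP  NZCV=0010
7: · MOVCC
8: · MOVLS
9: · MOVMI

VAL = 0x40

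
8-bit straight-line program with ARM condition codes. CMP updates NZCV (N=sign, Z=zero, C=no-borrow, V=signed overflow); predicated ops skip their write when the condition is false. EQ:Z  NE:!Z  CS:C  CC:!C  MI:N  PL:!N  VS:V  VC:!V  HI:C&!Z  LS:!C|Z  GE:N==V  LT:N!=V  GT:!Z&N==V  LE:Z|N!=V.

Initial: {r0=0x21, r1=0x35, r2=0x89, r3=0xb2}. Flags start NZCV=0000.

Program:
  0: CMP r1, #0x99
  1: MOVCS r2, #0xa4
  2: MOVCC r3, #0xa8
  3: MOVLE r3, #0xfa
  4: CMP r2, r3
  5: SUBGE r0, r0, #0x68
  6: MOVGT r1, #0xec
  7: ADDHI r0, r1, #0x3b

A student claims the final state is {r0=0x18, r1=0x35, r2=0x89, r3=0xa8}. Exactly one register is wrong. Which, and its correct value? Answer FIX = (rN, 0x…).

[0] flags=1001 → (cmp)
[1] flags=1001 CS?F → skip
[2] flags=1001 CC?T → r3=0xa8
[3] flags=1001 LE?F → skip
[4] flags=1000 → (cmp)
[5] flags=1000 GE?F → skip
[6] flags=1000 GT?F → skip
[7] flags=1000 HI?F → skip

FIX = (r0, 0x21)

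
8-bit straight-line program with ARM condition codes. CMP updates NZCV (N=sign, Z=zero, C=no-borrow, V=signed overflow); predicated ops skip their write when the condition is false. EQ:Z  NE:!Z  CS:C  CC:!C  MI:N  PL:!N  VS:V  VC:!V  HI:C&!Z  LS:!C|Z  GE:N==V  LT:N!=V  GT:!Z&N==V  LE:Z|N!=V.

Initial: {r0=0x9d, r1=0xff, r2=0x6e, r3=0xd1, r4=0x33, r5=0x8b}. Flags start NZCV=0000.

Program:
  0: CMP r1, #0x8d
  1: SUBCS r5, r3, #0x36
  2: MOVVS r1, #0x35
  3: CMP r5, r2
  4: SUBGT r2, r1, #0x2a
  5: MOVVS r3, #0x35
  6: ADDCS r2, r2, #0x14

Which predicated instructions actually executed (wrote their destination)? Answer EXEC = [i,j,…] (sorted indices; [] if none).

EXEC = [1,5,6]

0: ✓ CMP  NZCV=0010
1: ✓ SUBCS  r5←0x9b
2: · MOVVS
3: ✓ CMP  NZCV=0011
4: · SUBGT
5: ✓ MOVVS  r3←0x35
6: ✓ ADDCS  r2←0x82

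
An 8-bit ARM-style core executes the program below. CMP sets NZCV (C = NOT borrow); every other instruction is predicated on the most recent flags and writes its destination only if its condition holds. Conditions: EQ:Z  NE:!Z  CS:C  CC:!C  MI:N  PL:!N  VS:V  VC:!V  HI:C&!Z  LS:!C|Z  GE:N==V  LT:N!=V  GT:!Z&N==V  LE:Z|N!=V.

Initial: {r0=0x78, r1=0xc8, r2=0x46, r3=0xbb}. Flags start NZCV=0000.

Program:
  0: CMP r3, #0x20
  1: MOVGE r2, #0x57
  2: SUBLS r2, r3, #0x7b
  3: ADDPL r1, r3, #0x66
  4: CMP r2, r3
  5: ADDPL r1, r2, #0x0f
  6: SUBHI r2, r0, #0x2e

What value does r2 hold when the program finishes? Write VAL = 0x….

VAL = 0x46

0: ✓ CMP  NZCV=1010
1: · MOVGE
2: · SUBLS
3: · ADDPL
4: ✓ CMP  NZCV=1001
5: · ADDPL
6: · SUBHI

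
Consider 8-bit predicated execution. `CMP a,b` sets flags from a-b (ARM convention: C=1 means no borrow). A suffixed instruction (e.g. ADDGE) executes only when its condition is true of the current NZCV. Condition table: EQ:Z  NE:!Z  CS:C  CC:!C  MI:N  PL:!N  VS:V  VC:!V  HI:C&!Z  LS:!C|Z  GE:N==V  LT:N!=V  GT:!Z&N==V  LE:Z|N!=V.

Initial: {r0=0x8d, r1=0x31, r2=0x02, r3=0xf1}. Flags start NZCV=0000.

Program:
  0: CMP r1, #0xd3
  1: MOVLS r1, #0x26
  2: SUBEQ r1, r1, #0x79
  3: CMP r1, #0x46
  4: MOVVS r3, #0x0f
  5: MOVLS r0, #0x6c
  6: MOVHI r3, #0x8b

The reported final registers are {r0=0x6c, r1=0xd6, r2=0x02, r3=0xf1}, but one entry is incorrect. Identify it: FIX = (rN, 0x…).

0: ✓ CMP  NZCV=0000
1: ✓ MOVLS  r1←0x26
2: · SUBEQ
3: ✓ CMP  NZCV=1000
4: · MOVVS
5: ✓ MOVLS  r0←0x6c
6: · MOVHI

FIX = (r1, 0x26)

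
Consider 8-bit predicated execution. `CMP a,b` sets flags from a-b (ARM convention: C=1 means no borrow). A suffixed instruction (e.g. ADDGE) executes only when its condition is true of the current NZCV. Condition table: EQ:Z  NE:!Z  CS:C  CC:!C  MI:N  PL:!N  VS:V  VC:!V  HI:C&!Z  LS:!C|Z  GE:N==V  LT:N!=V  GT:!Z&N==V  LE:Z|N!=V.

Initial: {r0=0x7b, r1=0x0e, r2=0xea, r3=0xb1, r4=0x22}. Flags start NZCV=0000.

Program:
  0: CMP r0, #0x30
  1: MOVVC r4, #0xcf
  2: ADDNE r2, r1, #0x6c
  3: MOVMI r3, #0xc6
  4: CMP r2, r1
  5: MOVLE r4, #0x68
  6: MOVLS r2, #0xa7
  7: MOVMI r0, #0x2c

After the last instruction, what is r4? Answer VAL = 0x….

0: ✓ CMP  NZCV=0010
1: ✓ MOVVC  r4←0xcf
2: ✓ ADDNE  r2←0x7a
3: · MOVMI
4: ✓ CMP  NZCV=0010
5: · MOVLE
6: · MOVLS
7: · MOVMI

VAL = 0xcf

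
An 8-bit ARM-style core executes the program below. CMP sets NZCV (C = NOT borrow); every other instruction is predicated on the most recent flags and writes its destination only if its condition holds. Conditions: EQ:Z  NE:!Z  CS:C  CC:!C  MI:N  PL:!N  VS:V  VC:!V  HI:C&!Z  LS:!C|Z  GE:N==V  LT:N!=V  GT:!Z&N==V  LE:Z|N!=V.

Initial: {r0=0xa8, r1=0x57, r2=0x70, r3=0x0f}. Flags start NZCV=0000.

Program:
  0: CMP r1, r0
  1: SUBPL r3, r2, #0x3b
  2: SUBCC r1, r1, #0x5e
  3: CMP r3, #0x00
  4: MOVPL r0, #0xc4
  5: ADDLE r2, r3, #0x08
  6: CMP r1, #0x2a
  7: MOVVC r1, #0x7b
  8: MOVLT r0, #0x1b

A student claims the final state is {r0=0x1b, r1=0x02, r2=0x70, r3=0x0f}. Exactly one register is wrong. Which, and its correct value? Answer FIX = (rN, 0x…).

FIX = (r1, 0x7b)

[0] flags=1001 → (cmp)
[1] flags=1001 PL?F → skip
[2] flags=1001 CC?T → r1=0xf9
[3] flags=0010 → (cmp)
[4] flags=0010 PL?T → r0=0xc4
[5] flags=0010 LE?F → skip
[6] flags=1010 → (cmp)
[7] flags=1010 VC?T → r1=0x7b
[8] flags=1010 LT?T → r0=0x1b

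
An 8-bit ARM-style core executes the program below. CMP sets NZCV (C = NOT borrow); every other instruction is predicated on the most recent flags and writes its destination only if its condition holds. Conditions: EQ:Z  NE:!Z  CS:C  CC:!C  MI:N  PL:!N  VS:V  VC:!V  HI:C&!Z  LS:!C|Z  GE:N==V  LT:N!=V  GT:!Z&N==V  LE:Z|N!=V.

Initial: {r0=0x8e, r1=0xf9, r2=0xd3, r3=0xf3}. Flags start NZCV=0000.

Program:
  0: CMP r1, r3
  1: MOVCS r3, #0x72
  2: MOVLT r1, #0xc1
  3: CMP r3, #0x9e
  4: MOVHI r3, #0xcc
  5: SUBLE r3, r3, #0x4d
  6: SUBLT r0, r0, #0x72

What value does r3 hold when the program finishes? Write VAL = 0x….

VAL = 0x72

[0] flags=0010 → (cmp)
[1] flags=0010 CS?T → r3=0x72
[2] flags=0010 LT?F → skip
[3] flags=1001 → (cmp)
[4] flags=1001 HI?F → skip
[5] flags=1001 LE?F → skip
[6] flags=1001 LT?F → skip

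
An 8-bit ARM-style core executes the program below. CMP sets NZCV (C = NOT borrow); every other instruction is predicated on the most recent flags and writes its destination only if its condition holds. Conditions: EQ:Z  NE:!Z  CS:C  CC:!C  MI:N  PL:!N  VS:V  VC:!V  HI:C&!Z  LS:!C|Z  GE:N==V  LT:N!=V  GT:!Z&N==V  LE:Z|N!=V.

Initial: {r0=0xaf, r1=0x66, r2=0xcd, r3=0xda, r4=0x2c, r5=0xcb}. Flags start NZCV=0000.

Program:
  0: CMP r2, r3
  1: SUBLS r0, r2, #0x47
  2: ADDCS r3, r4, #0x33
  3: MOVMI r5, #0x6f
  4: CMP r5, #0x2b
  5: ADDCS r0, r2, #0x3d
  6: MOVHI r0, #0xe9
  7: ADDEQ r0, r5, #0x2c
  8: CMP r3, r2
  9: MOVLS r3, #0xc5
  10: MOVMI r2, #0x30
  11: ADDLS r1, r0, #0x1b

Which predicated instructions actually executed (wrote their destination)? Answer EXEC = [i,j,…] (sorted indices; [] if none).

0: ✓ CMP  NZCV=1000
1: ✓ SUBLS  r0←0x86
2: · ADDCS
3: ✓ MOVMI  r5←0x6f
4: ✓ CMP  NZCV=0010
5: ✓ ADDCS  r0←0x0a
6: ✓ MOVHI  r0←0xe9
7: · ADDEQ
8: ✓ CMP  NZCV=0010
9: · MOVLS
10: · MOVMI
11: · ADDLS

EXEC = [1,3,5,6]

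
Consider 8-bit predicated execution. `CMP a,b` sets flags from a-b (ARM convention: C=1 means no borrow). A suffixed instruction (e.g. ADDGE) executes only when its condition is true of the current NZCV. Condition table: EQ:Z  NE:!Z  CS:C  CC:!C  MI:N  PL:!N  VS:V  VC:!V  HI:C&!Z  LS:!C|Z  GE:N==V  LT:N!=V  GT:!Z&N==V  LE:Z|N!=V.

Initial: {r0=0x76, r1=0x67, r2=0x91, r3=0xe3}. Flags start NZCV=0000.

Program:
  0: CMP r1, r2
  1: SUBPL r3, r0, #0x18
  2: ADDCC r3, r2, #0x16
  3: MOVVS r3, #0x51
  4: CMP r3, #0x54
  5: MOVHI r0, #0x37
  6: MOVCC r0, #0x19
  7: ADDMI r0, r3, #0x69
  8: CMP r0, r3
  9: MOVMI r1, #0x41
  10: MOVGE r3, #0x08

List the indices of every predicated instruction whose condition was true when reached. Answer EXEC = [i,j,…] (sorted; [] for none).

EXEC = [2,3,6,7]

0: ✓ CMP  NZCV=1001
1: · SUBPL
2: ✓ ADDCC  r3←0xa7
3: ✓ MOVVS  r3←0x51
4: ✓ CMP  NZCV=1000
5: · MOVHI
6: ✓ MOVCC  r0←0x19
7: ✓ ADDMI  r0←0xba
8: ✓ CMP  NZCV=0011
9: · MOVMI
10: · MOVGE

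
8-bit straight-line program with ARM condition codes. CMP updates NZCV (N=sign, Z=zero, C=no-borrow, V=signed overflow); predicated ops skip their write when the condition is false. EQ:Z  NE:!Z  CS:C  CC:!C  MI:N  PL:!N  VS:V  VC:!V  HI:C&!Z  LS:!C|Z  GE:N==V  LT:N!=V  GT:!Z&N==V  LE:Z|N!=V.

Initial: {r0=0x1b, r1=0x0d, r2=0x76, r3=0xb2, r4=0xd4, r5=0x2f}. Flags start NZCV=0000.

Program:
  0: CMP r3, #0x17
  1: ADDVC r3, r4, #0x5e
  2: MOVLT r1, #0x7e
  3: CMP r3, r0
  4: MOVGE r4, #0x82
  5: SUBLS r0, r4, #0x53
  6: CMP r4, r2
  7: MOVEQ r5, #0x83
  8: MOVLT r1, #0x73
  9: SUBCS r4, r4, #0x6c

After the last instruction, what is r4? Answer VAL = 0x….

0: ✓ CMP  NZCV=1010
1: ✓ ADDVC  r3←0x32
2: ✓ MOVLT  r1←0x7e
3: ✓ CMP  NZCV=0010
4: ✓ MOVGE  r4←0x82
5: · SUBLS
6: ✓ CMP  NZCV=0011
7: · MOVEQ
8: ✓ MOVLT  r1←0x73
9: ✓ SUBCS  r4←0x16

VAL = 0x16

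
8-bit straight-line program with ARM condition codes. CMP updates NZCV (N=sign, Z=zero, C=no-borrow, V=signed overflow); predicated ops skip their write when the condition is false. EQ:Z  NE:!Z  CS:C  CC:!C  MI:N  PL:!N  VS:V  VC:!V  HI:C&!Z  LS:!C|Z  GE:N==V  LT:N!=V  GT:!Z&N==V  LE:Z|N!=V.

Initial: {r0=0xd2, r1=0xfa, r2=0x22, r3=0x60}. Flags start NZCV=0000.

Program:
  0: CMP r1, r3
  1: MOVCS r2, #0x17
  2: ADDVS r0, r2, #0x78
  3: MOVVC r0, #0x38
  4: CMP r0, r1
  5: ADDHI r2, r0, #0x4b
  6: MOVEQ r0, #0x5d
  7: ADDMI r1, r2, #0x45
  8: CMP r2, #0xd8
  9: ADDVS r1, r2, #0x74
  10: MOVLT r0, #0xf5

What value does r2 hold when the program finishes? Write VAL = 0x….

VAL = 0x17

0: ✓ CMP  NZCV=1010
1: ✓ MOVCS  r2←0x17
2: · ADDVS
3: ✓ MOVVC  r0←0x38
4: ✓ CMP  NZCV=0000
5: · ADDHI
6: · MOVEQ
7: · ADDMI
8: ✓ CMP  NZCV=0000
9: · ADDVS
10: · MOVLT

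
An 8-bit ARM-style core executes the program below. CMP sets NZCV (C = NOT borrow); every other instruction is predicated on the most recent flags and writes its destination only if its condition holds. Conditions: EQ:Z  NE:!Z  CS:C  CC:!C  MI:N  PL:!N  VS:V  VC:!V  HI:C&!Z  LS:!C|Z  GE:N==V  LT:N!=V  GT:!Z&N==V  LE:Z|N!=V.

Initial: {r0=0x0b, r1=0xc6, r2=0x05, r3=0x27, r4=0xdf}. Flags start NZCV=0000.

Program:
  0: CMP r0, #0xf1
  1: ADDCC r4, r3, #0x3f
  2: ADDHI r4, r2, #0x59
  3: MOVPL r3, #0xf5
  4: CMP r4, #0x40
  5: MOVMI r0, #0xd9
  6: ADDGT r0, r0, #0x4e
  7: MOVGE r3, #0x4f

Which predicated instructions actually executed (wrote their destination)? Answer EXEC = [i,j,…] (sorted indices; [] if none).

EXEC = [1,3,6,7]

0: ✓ CMP  NZCV=0000
1: ✓ ADDCC  r4←0x66
2: · ADDHI
3: ✓ MOVPL  r3←0xf5
4: ✓ CMP  NZCV=0010
5: · MOVMI
6: ✓ ADDGT  r0←0x59
7: ✓ MOVGE  r3←0x4f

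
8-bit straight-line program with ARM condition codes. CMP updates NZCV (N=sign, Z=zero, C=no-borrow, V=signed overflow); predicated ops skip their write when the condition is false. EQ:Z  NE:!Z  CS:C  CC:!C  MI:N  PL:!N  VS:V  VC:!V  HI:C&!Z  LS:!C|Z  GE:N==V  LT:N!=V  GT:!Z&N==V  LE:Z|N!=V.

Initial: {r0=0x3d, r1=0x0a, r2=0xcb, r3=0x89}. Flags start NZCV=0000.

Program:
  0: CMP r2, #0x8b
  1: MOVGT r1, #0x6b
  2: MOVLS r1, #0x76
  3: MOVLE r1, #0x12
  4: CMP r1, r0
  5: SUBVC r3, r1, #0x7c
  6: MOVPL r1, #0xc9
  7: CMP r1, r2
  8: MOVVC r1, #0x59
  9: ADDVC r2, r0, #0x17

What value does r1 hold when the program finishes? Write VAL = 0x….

0: ✓ CMP  NZCV=0010
1: ✓ MOVGT  r1←0x6b
2: · MOVLS
3: · MOVLE
4: ✓ CMP  NZCV=0010
5: ✓ SUBVC  r3←0xef
6: ✓ MOVPL  r1←0xc9
7: ✓ CMP  NZCV=1000
8: ✓ MOVVC  r1←0x59
9: ✓ ADDVC  r2←0x54

VAL = 0x59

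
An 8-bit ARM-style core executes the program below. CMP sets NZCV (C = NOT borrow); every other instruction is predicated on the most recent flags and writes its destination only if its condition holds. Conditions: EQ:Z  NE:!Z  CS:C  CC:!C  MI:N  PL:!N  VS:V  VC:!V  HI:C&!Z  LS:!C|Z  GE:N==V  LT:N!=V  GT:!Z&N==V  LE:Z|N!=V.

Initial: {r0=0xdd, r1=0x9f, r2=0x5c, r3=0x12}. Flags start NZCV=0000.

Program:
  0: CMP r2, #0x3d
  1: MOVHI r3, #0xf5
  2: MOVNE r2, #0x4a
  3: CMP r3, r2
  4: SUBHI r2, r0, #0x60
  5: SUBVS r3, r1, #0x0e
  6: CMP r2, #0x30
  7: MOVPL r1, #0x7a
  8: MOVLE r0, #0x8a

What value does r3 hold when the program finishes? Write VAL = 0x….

VAL = 0xf5

[0] flags=0010 → (cmp)
[1] flags=0010 HI?T → r3=0xf5
[2] flags=0010 NE?T → r2=0x4a
[3] flags=1010 → (cmp)
[4] flags=1010 HI?T → r2=0x7d
[5] flags=1010 VS?F → skip
[6] flags=0010 → (cmp)
[7] flags=0010 PL?T → r1=0x7a
[8] flags=0010 LE?F → skip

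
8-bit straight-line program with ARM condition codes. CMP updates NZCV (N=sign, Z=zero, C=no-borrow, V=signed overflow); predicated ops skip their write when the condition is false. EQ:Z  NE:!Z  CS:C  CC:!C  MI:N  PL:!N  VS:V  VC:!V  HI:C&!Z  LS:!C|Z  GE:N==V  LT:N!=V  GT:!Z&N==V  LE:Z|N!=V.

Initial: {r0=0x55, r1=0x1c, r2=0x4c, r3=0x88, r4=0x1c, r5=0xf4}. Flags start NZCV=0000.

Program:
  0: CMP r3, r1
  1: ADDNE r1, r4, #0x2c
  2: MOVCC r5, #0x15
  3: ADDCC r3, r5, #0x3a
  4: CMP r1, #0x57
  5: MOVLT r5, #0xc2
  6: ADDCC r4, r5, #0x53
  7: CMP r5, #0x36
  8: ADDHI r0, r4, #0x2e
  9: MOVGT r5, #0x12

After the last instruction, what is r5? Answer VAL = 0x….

[0] flags=0011 → (cmp)
[1] flags=0011 NE?T → r1=0x48
[2] flags=0011 CC?F → skip
[3] flags=0011 CC?F → skip
[4] flags=1000 → (cmp)
[5] flags=1000 LT?T → r5=0xc2
[6] flags=1000 CC?T → r4=0x15
[7] flags=1010 → (cmp)
[8] flags=1010 HI?T → r0=0x43
[9] flags=1010 GT?F → skip

VAL = 0xc2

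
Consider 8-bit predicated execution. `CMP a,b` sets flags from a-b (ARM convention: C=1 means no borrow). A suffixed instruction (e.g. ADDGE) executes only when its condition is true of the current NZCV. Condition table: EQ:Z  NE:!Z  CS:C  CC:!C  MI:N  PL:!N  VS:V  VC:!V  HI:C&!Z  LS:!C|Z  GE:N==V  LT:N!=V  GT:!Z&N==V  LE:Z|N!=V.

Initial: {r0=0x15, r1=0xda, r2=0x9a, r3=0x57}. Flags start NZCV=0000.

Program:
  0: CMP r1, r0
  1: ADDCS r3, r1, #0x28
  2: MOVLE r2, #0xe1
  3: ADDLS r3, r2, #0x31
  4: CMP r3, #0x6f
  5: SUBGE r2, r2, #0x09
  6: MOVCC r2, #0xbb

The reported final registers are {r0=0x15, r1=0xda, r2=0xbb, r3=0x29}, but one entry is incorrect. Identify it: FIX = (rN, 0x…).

FIX = (r3, 0x02)

[0] flags=1010 → (cmp)
[1] flags=1010 CS?T → r3=0x02
[2] flags=1010 LE?T → r2=0xe1
[3] flags=1010 LS?F → skip
[4] flags=1000 → (cmp)
[5] flags=1000 GE?F → skip
[6] flags=1000 CC?T → r2=0xbb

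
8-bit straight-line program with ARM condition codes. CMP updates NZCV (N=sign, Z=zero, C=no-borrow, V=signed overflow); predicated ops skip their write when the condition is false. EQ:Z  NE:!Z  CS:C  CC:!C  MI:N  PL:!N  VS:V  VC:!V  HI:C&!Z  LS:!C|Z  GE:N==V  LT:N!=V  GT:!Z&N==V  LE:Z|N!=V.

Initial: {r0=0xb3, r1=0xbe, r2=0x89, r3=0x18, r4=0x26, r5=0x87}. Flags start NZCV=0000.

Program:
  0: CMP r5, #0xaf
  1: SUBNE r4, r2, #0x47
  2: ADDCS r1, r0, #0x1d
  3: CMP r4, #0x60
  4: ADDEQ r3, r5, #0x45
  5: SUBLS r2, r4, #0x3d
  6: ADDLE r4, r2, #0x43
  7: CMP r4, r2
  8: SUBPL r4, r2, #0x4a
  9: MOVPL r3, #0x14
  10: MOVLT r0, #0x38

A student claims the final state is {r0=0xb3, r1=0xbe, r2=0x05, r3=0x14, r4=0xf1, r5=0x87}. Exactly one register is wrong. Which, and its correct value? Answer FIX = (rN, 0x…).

[0] flags=1000 → (cmp)
[1] flags=1000 NE?T → r4=0x42
[2] flags=1000 CS?F → skip
[3] flags=1000 → (cmp)
[4] flags=1000 EQ?F → skip
[5] flags=1000 LS?T → r2=0x05
[6] flags=1000 LE?T → r4=0x48
[7] flags=0010 → (cmp)
[8] flags=0010 PL?T → r4=0xbb
[9] flags=0010 PL?T → r3=0x14
[10] flags=0010 LT?F → skip

FIX = (r4, 0xbb)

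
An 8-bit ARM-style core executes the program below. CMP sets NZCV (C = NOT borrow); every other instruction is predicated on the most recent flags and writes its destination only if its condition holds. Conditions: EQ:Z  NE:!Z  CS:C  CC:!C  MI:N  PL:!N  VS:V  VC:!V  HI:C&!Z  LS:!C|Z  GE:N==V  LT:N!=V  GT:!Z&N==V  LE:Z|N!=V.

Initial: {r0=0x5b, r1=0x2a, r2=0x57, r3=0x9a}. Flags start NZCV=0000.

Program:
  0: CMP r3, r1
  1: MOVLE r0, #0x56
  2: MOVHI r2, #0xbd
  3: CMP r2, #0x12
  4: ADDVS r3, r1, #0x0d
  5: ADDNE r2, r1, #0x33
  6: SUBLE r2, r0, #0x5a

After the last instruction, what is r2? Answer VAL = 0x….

VAL = 0xfc

[0] flags=0011 → (cmp)
[1] flags=0011 LE?T → r0=0x56
[2] flags=0011 HI?T → r2=0xbd
[3] flags=1010 → (cmp)
[4] flags=1010 VS?F → skip
[5] flags=1010 NE?T → r2=0x5d
[6] flags=1010 LE?T → r2=0xfc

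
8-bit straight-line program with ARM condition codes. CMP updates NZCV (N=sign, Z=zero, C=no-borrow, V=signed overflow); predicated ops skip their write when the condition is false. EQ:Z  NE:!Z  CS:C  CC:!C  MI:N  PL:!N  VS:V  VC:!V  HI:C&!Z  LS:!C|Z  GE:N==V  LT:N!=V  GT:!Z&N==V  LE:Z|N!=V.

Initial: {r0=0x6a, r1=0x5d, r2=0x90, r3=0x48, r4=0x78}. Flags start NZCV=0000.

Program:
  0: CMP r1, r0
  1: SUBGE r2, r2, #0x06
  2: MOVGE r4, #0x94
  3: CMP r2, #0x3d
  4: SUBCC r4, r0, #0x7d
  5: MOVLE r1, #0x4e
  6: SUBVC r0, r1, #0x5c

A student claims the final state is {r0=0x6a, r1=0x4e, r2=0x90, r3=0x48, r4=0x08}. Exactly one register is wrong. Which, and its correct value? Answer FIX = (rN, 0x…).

0: ✓ CMP  NZCV=1000
1: · SUBGE
2: · MOVGE
3: ✓ CMP  NZCV=0011
4: · SUBCC
5: ✓ MOVLE  r1←0x4e
6: · SUBVC

FIX = (r4, 0x78)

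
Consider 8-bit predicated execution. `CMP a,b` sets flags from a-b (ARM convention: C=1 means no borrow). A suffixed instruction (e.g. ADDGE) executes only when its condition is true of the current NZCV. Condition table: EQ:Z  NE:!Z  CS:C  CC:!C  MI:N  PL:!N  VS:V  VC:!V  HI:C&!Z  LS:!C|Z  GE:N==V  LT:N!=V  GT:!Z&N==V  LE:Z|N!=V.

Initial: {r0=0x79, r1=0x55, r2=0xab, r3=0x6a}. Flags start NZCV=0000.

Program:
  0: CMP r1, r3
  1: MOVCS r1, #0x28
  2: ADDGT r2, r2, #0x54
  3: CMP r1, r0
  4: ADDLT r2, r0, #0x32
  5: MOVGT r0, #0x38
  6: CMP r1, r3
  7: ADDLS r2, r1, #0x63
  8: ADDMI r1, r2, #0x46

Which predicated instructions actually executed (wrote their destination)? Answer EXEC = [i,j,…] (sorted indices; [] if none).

0: ✓ CMP  NZCV=1000
1: · MOVCS
2: · ADDGT
3: ✓ CMP  NZCV=1000
4: ✓ ADDLT  r2←0xab
5: · MOVGT
6: ✓ CMP  NZCV=1000
7: ✓ ADDLS  r2←0xb8
8: ✓ ADDMI  r1←0xfe

EXEC = [4,7,8]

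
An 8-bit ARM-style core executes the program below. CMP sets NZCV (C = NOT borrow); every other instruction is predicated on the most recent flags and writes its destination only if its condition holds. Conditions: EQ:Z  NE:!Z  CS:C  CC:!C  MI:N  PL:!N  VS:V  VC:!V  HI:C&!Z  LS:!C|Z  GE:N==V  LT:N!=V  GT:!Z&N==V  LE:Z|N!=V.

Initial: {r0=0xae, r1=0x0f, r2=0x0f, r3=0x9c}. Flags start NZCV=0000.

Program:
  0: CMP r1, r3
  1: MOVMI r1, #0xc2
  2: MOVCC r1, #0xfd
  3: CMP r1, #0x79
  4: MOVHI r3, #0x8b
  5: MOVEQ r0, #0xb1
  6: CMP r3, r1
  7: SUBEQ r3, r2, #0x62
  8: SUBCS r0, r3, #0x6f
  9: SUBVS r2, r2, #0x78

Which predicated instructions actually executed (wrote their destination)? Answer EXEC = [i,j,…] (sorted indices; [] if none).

0: ✓ CMP  NZCV=0000
1: · MOVMI
2: ✓ MOVCC  r1←0xfd
3: ✓ CMP  NZCV=1010
4: ✓ MOVHI  r3←0x8b
5: · MOVEQ
6: ✓ CMP  NZCV=1000
7: · SUBEQ
8: · SUBCS
9: · SUBVS

EXEC = [2,4]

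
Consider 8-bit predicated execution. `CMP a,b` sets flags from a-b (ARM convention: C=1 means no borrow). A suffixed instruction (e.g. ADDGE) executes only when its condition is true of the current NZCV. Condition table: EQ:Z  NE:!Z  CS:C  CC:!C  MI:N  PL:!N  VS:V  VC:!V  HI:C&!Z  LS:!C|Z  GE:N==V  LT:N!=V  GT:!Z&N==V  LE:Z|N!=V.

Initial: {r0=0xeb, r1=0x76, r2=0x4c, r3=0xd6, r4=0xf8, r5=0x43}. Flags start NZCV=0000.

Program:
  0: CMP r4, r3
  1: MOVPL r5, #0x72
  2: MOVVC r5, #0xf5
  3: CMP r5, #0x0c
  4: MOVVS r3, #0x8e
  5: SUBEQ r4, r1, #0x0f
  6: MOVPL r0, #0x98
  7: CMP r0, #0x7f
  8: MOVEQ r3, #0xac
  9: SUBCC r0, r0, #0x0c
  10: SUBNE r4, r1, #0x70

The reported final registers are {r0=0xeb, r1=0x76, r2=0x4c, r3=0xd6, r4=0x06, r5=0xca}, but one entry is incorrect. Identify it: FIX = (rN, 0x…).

0: ✓ CMP  NZCV=0010
1: ✓ MOVPL  r5←0x72
2: ✓ MOVVC  r5←0xf5
3: ✓ CMP  NZCV=1010
4: · MOVVS
5: · SUBEQ
6: · MOVPL
7: ✓ CMP  NZCV=0011
8: · MOVEQ
9: · SUBCC
10: ✓ SUBNE  r4←0x06

FIX = (r5, 0xf5)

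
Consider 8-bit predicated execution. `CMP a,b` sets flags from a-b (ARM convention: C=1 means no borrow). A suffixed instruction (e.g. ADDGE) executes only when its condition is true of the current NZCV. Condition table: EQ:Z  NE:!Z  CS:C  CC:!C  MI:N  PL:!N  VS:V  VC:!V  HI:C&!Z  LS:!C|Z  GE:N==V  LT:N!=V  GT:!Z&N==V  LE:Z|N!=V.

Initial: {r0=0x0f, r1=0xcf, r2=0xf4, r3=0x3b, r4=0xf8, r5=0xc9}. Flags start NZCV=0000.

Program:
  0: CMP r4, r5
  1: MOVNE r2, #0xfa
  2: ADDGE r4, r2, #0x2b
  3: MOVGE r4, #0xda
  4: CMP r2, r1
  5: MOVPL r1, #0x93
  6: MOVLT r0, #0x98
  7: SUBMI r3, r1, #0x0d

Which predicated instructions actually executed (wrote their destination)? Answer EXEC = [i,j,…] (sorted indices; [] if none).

EXEC = [1,2,3,5]

0: ✓ CMP  NZCV=0010
1: ✓ MOVNE  r2←0xfa
2: ✓ ADDGE  r4←0x25
3: ✓ MOVGE  r4←0xda
4: ✓ CMP  NZCV=0010
5: ✓ MOVPL  r1←0x93
6: · MOVLT
7: · SUBMI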